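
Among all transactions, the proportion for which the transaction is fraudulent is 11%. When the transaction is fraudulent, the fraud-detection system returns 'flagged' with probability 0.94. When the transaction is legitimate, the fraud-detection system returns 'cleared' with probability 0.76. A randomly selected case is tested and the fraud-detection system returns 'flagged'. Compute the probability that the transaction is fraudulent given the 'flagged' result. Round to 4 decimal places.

P(H | E) ≈ 0.3262

Write H for 'the transaction is fraudulent'. Prior odds H:¬H = 0.11/0.89 = 0.12360. For the 'flagged' outcome, the likelihood ratio is 0.94/0.24 = 3.9167.
Posterior odds = 0.12360 × 3.9167 = 0.48408, so P(H|E) = 0.48408/(1+0.48408) = 0.3262.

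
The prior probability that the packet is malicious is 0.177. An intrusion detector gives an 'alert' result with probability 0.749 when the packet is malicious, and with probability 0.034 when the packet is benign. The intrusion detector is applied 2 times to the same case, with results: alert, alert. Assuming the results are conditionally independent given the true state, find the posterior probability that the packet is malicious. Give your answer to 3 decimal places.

With H the event that the packet is malicious, the joint likelihood of the observed sequence is P(data|H) = 0.749·0.749 = 0.56100 and P(data|¬H) = 0.034·0.034 = 0.0011560.
Bayes: P(H|data) = 0.177·0.56100 / (0.177·0.56100 + 0.823·0.0011560) = 0.099297/0.10025 = 0.9905.

Posterior P(H) ≈ 0.991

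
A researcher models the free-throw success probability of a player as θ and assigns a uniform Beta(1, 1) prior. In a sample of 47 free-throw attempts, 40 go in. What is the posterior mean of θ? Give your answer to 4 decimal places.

Posterior mean ≈ 0.8367

Observing 40 successes and 7 failures updates Beta(1, 1) by adding the success and failure counts to the two shape parameters: α = 1+40 = 41, β = 1+7 = 8.
Posterior mean = α/(α+β) = 41/49 = 0.8367.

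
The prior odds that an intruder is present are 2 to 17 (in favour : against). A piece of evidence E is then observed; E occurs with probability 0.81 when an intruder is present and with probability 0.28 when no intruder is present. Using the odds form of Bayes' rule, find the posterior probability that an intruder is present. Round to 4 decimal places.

Prior odds = 2/17 = 0.11765. In log-odds, ln(0.11765) = -2.1401.
Add log likelihood ratio: ln(2.8929) = 1.0622.
Posterior log-odds = -1.0778, so posterior odds = exp(-1.0778) = 0.34034. Converting, P(H|E) = 0.34034/1.3403 = 0.2539.

Posterior probability ≈ 0.2539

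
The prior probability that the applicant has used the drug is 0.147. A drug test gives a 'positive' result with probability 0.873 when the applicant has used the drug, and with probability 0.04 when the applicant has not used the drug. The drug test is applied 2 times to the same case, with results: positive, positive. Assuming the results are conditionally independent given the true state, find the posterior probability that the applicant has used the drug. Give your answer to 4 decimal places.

Posterior P(H) ≈ 0.9880

Let H be the event that the applicant has used the drug; start with P(H) = 0.147. P('positive'|H) = 0.873, P('positive'|¬H) = 0.04.
Update on result 1 ('positive'): P(H) ← 0.873·0.1470 / (0.873·0.1470 + 0.04·0.8530) = 0.12833/0.16245 = 0.7900.
Update on result 2 ('positive'): P(H) ← 0.873·0.7900 / (0.873·0.7900 + 0.04·0.2100) = 0.68964/0.69804 = 0.9880.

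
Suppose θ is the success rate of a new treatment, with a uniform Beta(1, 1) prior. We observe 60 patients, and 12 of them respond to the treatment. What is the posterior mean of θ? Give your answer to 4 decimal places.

Posterior mean ≈ 0.2097

Observing 12 successes and 48 failures updates Beta(1, 1) by adding the success and failure counts to the two shape parameters: α = 1+12 = 13, β = 1+48 = 49.
Posterior mean = α/(α+β) = 13/62 = 0.2097.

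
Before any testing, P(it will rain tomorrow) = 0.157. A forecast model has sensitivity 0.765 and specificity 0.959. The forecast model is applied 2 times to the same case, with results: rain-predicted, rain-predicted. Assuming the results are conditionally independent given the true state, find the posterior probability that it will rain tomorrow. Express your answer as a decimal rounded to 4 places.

Posterior P(H) ≈ 0.9848

Let H be the event that it will rain tomorrow; start with P(H) = 0.157. P('rain-predicted'|H) = 0.765, P('rain-predicted'|¬H) = 0.041.
Update on result 1 ('rain-predicted'): P(H) ← 0.765·0.1570 / (0.765·0.1570 + 0.041·0.8430) = 0.12011/0.15467 = 0.7765.
Update on result 2 ('rain-predicted'): P(H) ← 0.765·0.7765 / (0.765·0.7765 + 0.041·0.2235) = 0.59405/0.60321 = 0.9848.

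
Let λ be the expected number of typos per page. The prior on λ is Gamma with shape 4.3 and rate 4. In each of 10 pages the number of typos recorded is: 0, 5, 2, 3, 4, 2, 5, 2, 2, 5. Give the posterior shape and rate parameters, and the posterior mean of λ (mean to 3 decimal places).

Posterior: Gamma(shape=34.3, rate=14); mean ≈ 2.450

Total count ∑xᵢ = 30 over n = 10 pages.
Gamma is conjugate to the Poisson likelihood: posterior is Gamma(shape = 4.3+30 = 34.3, rate = 4+10 = 14).
E[λ | data] = 34.3/14 = 2.450.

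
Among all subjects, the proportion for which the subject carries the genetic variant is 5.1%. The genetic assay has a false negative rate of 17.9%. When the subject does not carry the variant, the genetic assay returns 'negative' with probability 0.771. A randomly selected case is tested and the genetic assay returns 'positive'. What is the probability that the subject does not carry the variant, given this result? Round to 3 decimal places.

P(¬H | E) ≈ 0.838

Let H be the event that the subject carries the genetic variant. P(H) = 0.051, so P(¬H) = 0.949. With E the 'positive' result, P(E|H) = 0.821 and P(E|¬H) = 0.229.
P(E) = 0.821·0.051 + 0.229·0.949 = 0.041871 + 0.21732 = 0.25919.
By Bayes' theorem, P(H|E) = 0.041871 / 0.25919 = 0.162. Hence P(¬H|E) = 1 − 0.162 = 0.838.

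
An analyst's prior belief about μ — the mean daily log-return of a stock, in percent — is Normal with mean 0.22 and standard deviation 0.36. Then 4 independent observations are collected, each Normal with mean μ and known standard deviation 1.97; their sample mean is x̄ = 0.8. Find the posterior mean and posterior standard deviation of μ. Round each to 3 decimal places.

Prior precision 1/τ₀² = 1/0.36² = 7.71605; data precision n/σ² = 4/1.97² = 1.03069.
Posterior precision = 7.71605 + 1.03069 = 8.74674, giving posterior SD = 1/√8.74674 = 0.338.
Posterior mean = (7.71605·0.22 + 1.03069·0.8) / 8.74674 = 0.288.

Posterior mean ≈ 0.288; posterior SD ≈ 0.338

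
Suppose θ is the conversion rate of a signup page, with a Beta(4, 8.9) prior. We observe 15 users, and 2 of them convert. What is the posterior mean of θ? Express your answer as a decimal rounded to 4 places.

The binomial likelihood is conjugate to the Beta prior: with 2 successes and 13 failures, the posterior is Beta(4+2, 8.9+13) = Beta(6, 21.9).
E[θ | data] = 6/(6+21.9) = 0.2151.

Posterior mean ≈ 0.2151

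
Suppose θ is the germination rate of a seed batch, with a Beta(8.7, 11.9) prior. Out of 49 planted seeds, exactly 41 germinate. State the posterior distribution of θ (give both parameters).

The binomial likelihood is conjugate to the Beta prior: with 41 successes and 8 failures, the posterior is Beta(8.7+41, 11.9+8) = Beta(49.7, 19.9).

Posterior: Beta(49.7, 19.9)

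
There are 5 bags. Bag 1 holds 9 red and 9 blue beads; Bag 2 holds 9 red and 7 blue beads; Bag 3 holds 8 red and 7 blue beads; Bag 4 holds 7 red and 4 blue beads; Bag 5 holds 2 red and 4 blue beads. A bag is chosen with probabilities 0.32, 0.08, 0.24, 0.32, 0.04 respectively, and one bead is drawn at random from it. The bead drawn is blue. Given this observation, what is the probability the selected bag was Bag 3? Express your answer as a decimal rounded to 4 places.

Posterior probability ≈ 0.2489

P(blue|Bag 1) = 0.5; P(blue|Bag 2) = 0.4375; P(blue|Bag 3) = 0.4667; P(blue|Bag 4) = 0.3636; P(blue|Bag 5) = 0.6667.
Prior × likelihood for each source: 0.32·0.5=0.1600, 0.08·0.4375=0.03500, 0.24·0.4667=0.1120, 0.32·0.3636=0.1164, 0.04·0.6667=0.02667. Summing gives P(blue) = 0.45003.
P(Bag 3 | blue) = 0.1120 / 0.45003 = 0.2489.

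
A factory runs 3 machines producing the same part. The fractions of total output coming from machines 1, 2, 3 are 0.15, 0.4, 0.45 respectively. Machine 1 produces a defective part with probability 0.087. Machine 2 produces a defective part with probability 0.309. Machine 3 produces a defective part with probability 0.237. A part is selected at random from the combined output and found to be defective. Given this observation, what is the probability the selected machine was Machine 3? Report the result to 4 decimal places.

Tabulate prior·likelihood by source: [1] prior 0.15, lik 0.087, product 0.01305; [2] prior 0.4, lik 0.309, product 0.1236; [3] prior 0.45, lik 0.237, product 0.1066.
Normalizing constant = 0.24330; the posterior for Machine 3 is its product over the sum, 0.1066/0.24330 = 0.4383.

Posterior probability ≈ 0.4383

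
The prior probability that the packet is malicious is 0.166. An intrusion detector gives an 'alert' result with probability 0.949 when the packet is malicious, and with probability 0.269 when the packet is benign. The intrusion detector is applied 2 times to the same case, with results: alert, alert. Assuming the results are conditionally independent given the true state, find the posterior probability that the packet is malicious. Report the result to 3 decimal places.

With H the event that the packet is malicious, the joint likelihood of the observed sequence is P(data|H) = 0.949·0.949 = 0.90060 and P(data|¬H) = 0.269·0.269 = 0.072361.
Bayes: P(H|data) = 0.166·0.90060 / (0.166·0.90060 + 0.834·0.072361) = 0.14950/0.20985 = 0.7124.

Posterior P(H) ≈ 0.712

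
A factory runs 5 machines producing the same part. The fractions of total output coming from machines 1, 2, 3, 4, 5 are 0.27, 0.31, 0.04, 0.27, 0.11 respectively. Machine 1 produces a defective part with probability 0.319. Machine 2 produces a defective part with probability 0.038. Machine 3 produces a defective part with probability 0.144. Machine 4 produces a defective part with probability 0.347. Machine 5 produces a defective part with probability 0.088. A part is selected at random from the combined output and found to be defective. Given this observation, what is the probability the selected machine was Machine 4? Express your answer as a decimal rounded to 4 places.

Posterior probability ≈ 0.4525

P(defective|M1) = 0.319; P(defective|M2) = 0.038; P(defective|M3) = 0.144; P(defective|M4) = 0.347; P(defective|M5) = 0.088.
Prior × likelihood for each source: 0.27·0.319=0.08613, 0.31·0.038=0.01178, 0.04·0.144=0.005760, 0.27·0.347=0.09369, 0.11·0.088=0.009680. Summing gives P(defective) = 0.20704.
P(Machine 4 | defective) = 0.09369 / 0.20704 = 0.4525.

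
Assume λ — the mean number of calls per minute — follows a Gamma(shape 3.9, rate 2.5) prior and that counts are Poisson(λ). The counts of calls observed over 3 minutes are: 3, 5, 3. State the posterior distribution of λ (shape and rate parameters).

Total count ∑xᵢ = 11 over n = 3 minutes.
Gamma is conjugate to the Poisson likelihood: posterior is Gamma(shape = 3.9+11 = 14.9, rate = 2.5+3 = 5.5).

Posterior: Gamma(shape=14.9, rate=5.5)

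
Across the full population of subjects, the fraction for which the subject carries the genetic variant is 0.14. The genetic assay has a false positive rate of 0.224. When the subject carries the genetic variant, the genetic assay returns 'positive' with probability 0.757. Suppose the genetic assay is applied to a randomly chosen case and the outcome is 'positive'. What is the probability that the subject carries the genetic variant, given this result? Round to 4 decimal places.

Write H for 'the subject carries the genetic variant'. Prior odds H:¬H = 0.14/0.86 = 0.16279. For the 'positive' outcome, the likelihood ratio is 0.757/0.224 = 3.3795.
Posterior odds = 0.16279 × 3.3795 = 0.55015, so P(H|E) = 0.55015/(1+0.55015) = 0.3549.

P(H | E) ≈ 0.3549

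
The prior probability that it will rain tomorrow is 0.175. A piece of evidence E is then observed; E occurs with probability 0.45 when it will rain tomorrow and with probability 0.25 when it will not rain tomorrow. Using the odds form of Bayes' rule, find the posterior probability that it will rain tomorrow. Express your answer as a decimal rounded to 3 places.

Posterior probability ≈ 0.276

Prior odds = 0.175/(1−0.175) = 0.21212.
Likelihood ratio for E = 0.45/0.25 = 1.8000.
Posterior odds = prior odds × LR = 0.38182.
Posterior probability = odds/(1+odds) = 0.38182/1.3818 = 0.276.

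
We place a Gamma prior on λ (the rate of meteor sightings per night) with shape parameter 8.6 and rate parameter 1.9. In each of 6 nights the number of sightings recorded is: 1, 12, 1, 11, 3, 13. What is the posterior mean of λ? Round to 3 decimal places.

Posterior mean ≈ 6.278

The Poisson likelihood adds the total count to the shape and the number of exposure periods to the rate. Here ∑xᵢ = 41 and n = 6, so shape 8.6→49.6 and rate 1.9→7.9.
E[λ | data] = 49.6/7.9 = 6.278.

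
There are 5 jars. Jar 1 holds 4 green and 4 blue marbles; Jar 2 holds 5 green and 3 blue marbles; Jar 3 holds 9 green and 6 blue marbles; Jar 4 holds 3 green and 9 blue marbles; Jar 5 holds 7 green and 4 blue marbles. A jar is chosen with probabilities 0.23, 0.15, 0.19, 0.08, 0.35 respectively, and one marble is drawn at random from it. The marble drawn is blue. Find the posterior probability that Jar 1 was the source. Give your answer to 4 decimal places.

P(blue|Jar 1) = 0.5; P(blue|Jar 2) = 0.375; P(blue|Jar 3) = 0.4; P(blue|Jar 4) = 0.75; P(blue|Jar 5) = 0.3636.
Prior × likelihood for each source: 0.23·0.5=0.1150, 0.15·0.375=0.05625, 0.19·0.4=0.07600, 0.08·0.75=0.06000, 0.35·0.3636=0.1273. Summing gives P(blue) = 0.43452.
P(Jar 1 | blue) = 0.1150 / 0.43452 = 0.2647.

Posterior probability ≈ 0.2647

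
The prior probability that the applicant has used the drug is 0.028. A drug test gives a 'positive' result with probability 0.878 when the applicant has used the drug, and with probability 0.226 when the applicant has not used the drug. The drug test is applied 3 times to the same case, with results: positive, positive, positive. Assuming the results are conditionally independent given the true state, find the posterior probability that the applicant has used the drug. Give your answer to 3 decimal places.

Let H be the event that the applicant has used the drug; start with P(H) = 0.028. P('positive'|H) = 0.878, P('positive'|¬H) = 0.226.
Update on result 1 ('positive'): P(H) ← 0.878·0.0280 / (0.878·0.0280 + 0.226·0.9720) = 0.024584/0.24426 = 0.1006.
Update on result 2 ('positive'): P(H) ← 0.878·0.1006 / (0.878·0.1006 + 0.226·0.8994) = 0.088369/0.29162 = 0.3030.
Update on result 3 ('positive'): P(H) ← 0.878·0.3030 / (0.878·0.3030 + 0.226·0.6970) = 0.26606/0.42357 = 0.6281.

Posterior P(H) ≈ 0.628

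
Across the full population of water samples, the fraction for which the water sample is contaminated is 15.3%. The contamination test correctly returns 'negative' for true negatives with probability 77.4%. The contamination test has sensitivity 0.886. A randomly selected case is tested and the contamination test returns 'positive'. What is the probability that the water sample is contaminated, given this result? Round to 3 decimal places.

Write H for 'the water sample is contaminated'. Prior odds H:¬H = 0.153/0.847 = 0.18064. For the 'positive' outcome, the likelihood ratio is 0.886/0.226 = 3.9204.
Posterior odds = 0.18064 × 3.9204 = 0.70816, so P(H|E) = 0.70816/(1+0.70816) = 0.415.

P(H | E) ≈ 0.415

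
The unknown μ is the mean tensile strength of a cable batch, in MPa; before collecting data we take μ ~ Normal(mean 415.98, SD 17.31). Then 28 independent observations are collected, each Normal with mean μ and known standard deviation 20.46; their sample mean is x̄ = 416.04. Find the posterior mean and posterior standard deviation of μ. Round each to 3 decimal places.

Posterior mean ≈ 416.037; posterior SD ≈ 3.774

With known σ, the Normal prior is conjugate. Weight on the data is w = (n/σ²)/(n/σ² + 1/τ₀²) = 0.0668878/(0.0668878+0.00333738) = 0.95248.
Posterior mean = w·x̄ + (1−w)·μ₀ = 0.95248·416.04 + 0.047524·415.98 = 416.037. Posterior variance = 1/(0.0668878+0.00333738) = 14.2399, so SD = 3.774.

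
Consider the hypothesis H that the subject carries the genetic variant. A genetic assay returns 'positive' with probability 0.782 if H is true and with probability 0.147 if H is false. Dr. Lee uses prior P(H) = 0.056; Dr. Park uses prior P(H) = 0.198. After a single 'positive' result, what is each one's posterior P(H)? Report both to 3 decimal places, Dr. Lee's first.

The likelihood ratio for a 'positive' result is 0.782/0.147 = 5.3197.
Dr. Lee: prior odds 0.056/0.944 = 0.059322; posterior odds 0.31558; posterior probability 0.240.
Dr. Park: prior odds 0.198/0.802 = 0.24688; posterior odds 1.3133; posterior probability 0.568.

Dr. Lee: 0.240; Dr. Park: 0.568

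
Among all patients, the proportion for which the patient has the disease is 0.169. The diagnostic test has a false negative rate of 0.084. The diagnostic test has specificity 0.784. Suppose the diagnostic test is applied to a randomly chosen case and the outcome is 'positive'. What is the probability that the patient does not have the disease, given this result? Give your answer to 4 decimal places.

P(¬H | E) ≈ 0.5369

Write H for 'the patient has the disease'. Prior odds H:¬H = 0.169/0.831 = 0.20337. For the 'positive' outcome, the likelihood ratio is 0.916/0.216 = 4.2407.
Posterior odds = 0.20337 × 4.2407 = 0.86244, so P(H|E) = 0.86244/(1+0.86244) = 0.4631. Then P(¬H|E) = 1 − 0.4631 = 0.5369.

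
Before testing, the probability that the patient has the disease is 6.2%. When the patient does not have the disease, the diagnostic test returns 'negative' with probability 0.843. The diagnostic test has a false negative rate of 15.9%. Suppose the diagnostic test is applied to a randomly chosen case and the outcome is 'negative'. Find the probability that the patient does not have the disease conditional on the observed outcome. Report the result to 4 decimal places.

P(¬H | E) ≈ 0.9877

Let H be the event that the patient has the disease. P(H) = 0.062, so P(¬H) = 0.938. With E the 'negative' result, P(E|H) = 0.159 and P(E|¬H) = 0.843.
P(E) = 0.159·0.062 + 0.843·0.938 = 0.0098580 + 0.79073 = 0.80059.
By Bayes' theorem, P(H|E) = 0.0098580 / 0.80059 = 0.0123. Hence P(¬H|E) = 1 − 0.0123 = 0.9877.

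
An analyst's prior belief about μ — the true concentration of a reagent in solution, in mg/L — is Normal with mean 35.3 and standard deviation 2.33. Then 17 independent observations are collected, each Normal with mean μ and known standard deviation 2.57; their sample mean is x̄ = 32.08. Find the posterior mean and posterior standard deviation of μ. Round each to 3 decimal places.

Prior precision 1/τ₀² = 1/2.33² = 0.184199; data precision n/σ² = 17/2.57² = 2.57385.
Posterior precision = 0.184199 + 2.57385 = 2.75805, giving posterior SD = 1/√2.75805 = 0.602.
Posterior mean = (0.184199·35.3 + 2.57385·32.08) / 2.75805 = 32.295.

Posterior mean ≈ 32.295; posterior SD ≈ 0.602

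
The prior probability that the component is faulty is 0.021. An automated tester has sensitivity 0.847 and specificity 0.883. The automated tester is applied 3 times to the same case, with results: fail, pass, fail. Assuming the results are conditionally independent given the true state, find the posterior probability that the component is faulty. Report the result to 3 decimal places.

Let H be the event that the component is faulty; start with P(H) = 0.021. P('fail'|H) = 0.847, P('fail'|¬H) = 0.117.
Update on result 1 ('fail'): P(H) ← 0.847·0.0210 / (0.847·0.0210 + 0.117·0.9790) = 0.017787/0.13233 = 0.1344.
Update on result 2 ('pass'): P(H) ← 0.153·0.1344 / (0.153·0.1344 + 0.883·0.8656) = 0.020565/0.78488 = 0.0262.
Update on result 3 ('fail'): P(H) ← 0.847·0.0262 / (0.847·0.0262 + 0.117·0.9738) = 0.022193/0.13613 = 0.1630.

Posterior P(H) ≈ 0.163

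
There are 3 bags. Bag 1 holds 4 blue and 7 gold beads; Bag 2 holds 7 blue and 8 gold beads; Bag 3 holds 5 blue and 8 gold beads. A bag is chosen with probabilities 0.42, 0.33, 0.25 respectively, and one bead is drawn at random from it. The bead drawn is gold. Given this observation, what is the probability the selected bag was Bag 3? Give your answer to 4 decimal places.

P(gold|Bag 1) = 0.6364; P(gold|Bag 2) = 0.5333; P(gold|Bag 3) = 0.6154.
Prior × likelihood for each source: 0.42·0.6364=0.2673, 0.33·0.5333=0.1760, 0.25·0.6154=0.1538. Summing gives P(gold) = 0.59712.
P(Bag 3 | gold) = 0.1538 / 0.59712 = 0.2576.

Posterior probability ≈ 0.2576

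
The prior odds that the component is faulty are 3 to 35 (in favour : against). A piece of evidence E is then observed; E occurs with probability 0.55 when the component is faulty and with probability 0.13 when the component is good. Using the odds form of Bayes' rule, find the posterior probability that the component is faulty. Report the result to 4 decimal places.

Posterior probability ≈ 0.2661

Prior odds = 3/35 = 0.085714. In log-odds, ln(0.085714) = -2.4567.
Add log likelihood ratio: ln(4.2308) = 1.4424.
Posterior log-odds = -1.0144, so posterior odds = exp(-1.0144) = 0.36264. Converting, P(H|E) = 0.36264/1.3626 = 0.2661.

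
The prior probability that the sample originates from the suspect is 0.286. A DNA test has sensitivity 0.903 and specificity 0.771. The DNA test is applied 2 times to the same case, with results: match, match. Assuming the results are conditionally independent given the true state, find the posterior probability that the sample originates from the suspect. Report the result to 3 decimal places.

Posterior P(H) ≈ 0.862

Let H be the event that the sample originates from the suspect; start with P(H) = 0.286. P('match'|H) = 0.903, P('match'|¬H) = 0.229.
Update on result 1 ('match'): P(H) ← 0.903·0.2860 / (0.903·0.2860 + 0.229·0.7140) = 0.25826/0.42176 = 0.6123.
Update on result 2 ('match'): P(H) ← 0.903·0.6123 / (0.903·0.6123 + 0.229·0.3877) = 0.55293/0.64171 = 0.8617.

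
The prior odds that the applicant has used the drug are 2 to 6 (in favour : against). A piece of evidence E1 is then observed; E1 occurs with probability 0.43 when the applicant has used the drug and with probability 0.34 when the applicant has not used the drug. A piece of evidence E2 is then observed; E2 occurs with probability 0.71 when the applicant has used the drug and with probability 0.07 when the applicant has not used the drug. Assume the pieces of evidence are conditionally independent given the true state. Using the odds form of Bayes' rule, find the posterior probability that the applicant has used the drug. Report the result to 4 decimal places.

Prior odds = 2/6 = 0.33333.
Likelihood ratio for E1 = 0.43/0.34 = 1.2647.
Likelihood ratio for E2 = 0.71/0.07 = 10.143.
Posterior odds = prior odds × LR₁ × LR₂ = 4.2759.
Posterior probability = odds/(1+odds) = 4.2759/5.2759 = 0.8105.

Posterior probability ≈ 0.8105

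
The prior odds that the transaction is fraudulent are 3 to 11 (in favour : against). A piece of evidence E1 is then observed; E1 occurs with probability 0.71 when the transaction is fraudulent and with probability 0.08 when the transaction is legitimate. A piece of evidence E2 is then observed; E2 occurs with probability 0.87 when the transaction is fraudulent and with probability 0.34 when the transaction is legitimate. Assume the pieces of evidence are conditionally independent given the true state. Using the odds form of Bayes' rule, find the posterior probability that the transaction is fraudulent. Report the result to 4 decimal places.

Prior odds = 3/11 = 0.27273. In log-odds, ln(0.27273) = -1.2993.
Add log likelihood ratios: ln(8.8750) + ln(2.5588) = 3.1228.
Posterior log-odds = 1.8235, so posterior odds = exp(1.8235) = 6.1935. Converting, P(H|E) = 6.1935/7.1935 = 0.8610.

Posterior probability ≈ 0.8610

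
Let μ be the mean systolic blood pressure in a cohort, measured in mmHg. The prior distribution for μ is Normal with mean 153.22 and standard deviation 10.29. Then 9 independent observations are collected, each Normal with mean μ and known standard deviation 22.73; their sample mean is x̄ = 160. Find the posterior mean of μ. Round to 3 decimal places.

Posterior mean ≈ 157.616

With known σ, the Normal prior is conjugate. Weight on the data is w = (n/σ²)/(n/σ² + 1/τ₀²) = 0.0174198/(0.0174198+0.00944429) = 0.64844.
Posterior mean = w·x̄ + (1−w)·μ₀ = 0.64844·160 + 0.35156·153.22 = 157.616.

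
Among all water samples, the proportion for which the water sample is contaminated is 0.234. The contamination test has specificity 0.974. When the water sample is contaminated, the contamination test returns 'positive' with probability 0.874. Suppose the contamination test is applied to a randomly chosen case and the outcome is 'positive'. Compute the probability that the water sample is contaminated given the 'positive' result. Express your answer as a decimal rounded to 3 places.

Let H be the event that the water sample is contaminated. P(H) = 0.234, so P(¬H) = 0.766. With E the 'positive' result, P(E|H) = 0.874 and P(E|¬H) = 0.026.
P(E) = 0.874·0.234 + 0.026·0.766 = 0.20452 + 0.019916 = 0.22443.
By Bayes' theorem, P(H|E) = 0.20452 / 0.22443 = 0.911.

P(H | E) ≈ 0.911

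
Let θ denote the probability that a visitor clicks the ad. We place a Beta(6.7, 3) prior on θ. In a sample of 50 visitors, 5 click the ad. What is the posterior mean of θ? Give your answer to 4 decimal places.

Observing 5 successes and 45 failures updates Beta(6.7, 3) by adding the success and failure counts to the two shape parameters: α = 6.7+5 = 11.7, β = 3+45 = 48.
Posterior mean = α/(α+β) = 11.7/59.7 = 0.1960.

Posterior mean ≈ 0.1960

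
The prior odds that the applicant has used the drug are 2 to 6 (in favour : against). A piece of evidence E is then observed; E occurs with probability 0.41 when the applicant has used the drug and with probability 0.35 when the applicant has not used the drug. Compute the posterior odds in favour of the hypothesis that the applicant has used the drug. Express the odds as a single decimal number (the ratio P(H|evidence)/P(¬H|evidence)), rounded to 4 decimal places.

Prior odds = 2/6 = 0.33333. In log-odds, ln(0.33333) = -1.0986.
Add log likelihood ratio: ln(1.1714) = 0.15822.
Posterior log-odds = -0.94039, so posterior odds = exp(-0.94039) = 0.39048.

Posterior odds ≈ 0.3905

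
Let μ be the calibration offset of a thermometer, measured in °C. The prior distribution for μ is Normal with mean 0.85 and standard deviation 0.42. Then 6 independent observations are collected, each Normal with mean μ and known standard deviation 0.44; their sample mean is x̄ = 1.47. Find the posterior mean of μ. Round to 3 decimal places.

With known σ, the Normal prior is conjugate. Weight on the data is w = (n/σ²)/(n/σ² + 1/τ₀²) = 30.9917/(30.9917+5.66893) = 0.84537.
Posterior mean = w·x̄ + (1−w)·μ₀ = 0.84537·1.47 + 0.15463·0.85 = 1.374.

Posterior mean ≈ 1.374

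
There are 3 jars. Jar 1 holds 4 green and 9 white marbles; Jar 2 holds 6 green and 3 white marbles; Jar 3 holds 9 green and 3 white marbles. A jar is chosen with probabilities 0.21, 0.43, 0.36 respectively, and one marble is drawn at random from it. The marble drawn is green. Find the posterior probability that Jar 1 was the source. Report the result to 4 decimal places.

P(green|Jar 1) = 0.3077; P(green|Jar 2) = 0.6667; P(green|Jar 3) = 0.75.
Prior × likelihood for each source: 0.21·0.3077=0.06462, 0.43·0.6667=0.2867, 0.36·0.75=0.2700. Summing gives P(green) = 0.62128.
P(Jar 1 | green) = 0.06462 / 0.62128 = 0.1040.

Posterior probability ≈ 0.1040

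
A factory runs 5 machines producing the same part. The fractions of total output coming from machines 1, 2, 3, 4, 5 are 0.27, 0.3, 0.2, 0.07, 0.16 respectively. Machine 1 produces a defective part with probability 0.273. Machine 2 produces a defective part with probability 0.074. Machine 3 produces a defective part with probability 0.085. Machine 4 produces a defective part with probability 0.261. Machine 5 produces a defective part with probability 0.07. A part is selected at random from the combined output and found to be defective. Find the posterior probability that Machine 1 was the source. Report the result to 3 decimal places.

Tabulate prior·likelihood by source: [1] prior 0.27, lik 0.273, product 0.07371; [2] prior 0.3, lik 0.074, product 0.02220; [3] prior 0.2, lik 0.085, product 0.01700; [4] prior 0.07, lik 0.261, product 0.01827; [5] prior 0.16, lik 0.07, product 0.01120.
Normalizing constant = 0.14238; the posterior for Machine 1 is its product over the sum, 0.07371/0.14238 = 0.518.

Posterior probability ≈ 0.518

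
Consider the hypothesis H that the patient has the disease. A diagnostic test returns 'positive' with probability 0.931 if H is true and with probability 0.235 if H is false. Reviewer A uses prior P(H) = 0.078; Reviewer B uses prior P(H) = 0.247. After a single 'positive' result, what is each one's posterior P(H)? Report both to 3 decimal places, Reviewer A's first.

The likelihood ratio for a 'positive' result is 0.931/0.235 = 3.9617.
Reviewer A: prior odds 0.078/0.922 = 0.084599; posterior odds 0.33515; posterior probability 0.251.
Reviewer B: prior odds 0.247/0.753 = 0.32802; posterior odds 1.2995; posterior probability 0.565.

Reviewer A: 0.251; Reviewer B: 0.565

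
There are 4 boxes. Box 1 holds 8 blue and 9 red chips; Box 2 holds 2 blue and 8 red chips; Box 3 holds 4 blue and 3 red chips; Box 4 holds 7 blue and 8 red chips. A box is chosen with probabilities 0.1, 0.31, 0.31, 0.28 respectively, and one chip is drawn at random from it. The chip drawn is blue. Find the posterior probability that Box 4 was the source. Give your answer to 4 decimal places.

Posterior probability ≈ 0.3134

P(blue|Box 1) = 0.4706; P(blue|Box 2) = 0.2; P(blue|Box 3) = 0.5714; P(blue|Box 4) = 0.4667.
Prior × likelihood for each source: 0.1·0.4706=0.04706, 0.31·0.2=0.06200, 0.31·0.5714=0.1771, 0.28·0.4667=0.1307. Summing gives P(blue) = 0.41687.
P(Box 4 | blue) = 0.1307 / 0.41687 = 0.3134.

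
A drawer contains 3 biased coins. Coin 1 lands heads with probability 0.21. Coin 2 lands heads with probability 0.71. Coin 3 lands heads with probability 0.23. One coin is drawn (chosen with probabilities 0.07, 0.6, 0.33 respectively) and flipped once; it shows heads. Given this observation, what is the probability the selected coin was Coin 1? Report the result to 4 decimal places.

Posterior probability ≈ 0.0285

Tabulate prior·likelihood by source: [1] prior 0.07, lik 0.21, product 0.01470; [2] prior 0.6, lik 0.71, product 0.4260; [3] prior 0.33, lik 0.23, product 0.07590.
Normalizing constant = 0.51660; the posterior for Coin 1 is its product over the sum, 0.01470/0.51660 = 0.0285.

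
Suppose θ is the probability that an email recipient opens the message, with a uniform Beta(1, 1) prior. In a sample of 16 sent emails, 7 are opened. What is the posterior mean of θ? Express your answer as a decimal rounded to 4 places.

The binomial likelihood is conjugate to the Beta prior: with 7 successes and 9 failures, the posterior is Beta(1+7, 1+9) = Beta(8, 10).
Posterior mean = α/(α+β) = 8/18 = 0.4444.

Posterior mean ≈ 0.4444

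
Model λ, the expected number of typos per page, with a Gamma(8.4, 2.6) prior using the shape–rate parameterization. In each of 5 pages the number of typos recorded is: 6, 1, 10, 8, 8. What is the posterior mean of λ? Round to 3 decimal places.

Posterior mean ≈ 5.447

The Poisson likelihood adds the total count to the shape and the number of exposure periods to the rate. Here ∑xᵢ = 33 and n = 5, so shape 8.4→41.4 and rate 2.6→7.6.
E[λ | data] = 41.4/7.6 = 5.447.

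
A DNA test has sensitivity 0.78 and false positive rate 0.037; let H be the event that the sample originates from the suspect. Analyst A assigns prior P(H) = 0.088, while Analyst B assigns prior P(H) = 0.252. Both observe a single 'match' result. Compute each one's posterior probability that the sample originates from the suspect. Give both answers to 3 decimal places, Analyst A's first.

Analyst A: 0.670; Analyst B: 0.877

The likelihood ratio for a 'match' result is 0.78/0.037 = 21.081.
Analyst A: prior odds 0.088/0.912 = 0.096491; posterior odds 2.0341; posterior probability 0.670.
Analyst B: prior odds 0.252/0.748 = 0.33690; posterior odds 7.1022; posterior probability 0.877.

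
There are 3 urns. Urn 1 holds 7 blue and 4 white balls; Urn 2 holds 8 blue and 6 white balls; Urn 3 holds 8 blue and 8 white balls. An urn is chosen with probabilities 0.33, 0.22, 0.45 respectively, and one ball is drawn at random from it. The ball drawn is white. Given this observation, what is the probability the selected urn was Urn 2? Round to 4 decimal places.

P(white|Urn 1) = 0.3636; P(white|Urn 2) = 0.4286; P(white|Urn 3) = 0.5.
Prior × likelihood for each source: 0.33·0.3636=0.1200, 0.22·0.4286=0.09429, 0.45·0.5=0.2250. Summing gives P(white) = 0.43929.
P(Urn 2 | white) = 0.09429 / 0.43929 = 0.2146.

Posterior probability ≈ 0.2146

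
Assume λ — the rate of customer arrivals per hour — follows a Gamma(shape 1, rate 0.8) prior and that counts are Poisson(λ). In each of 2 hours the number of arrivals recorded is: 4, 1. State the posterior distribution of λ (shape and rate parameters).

Posterior: Gamma(shape=6, rate=2.8)

Total count ∑xᵢ = 5 over n = 2 hours.
Gamma is conjugate to the Poisson likelihood: posterior is Gamma(shape = 1+5 = 6, rate = 0.8+2 = 2.8).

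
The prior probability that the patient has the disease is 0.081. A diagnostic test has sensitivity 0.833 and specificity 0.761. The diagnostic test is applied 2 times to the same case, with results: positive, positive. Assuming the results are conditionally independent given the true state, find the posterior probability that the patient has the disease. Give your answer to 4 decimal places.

Posterior P(H) ≈ 0.5171

Let H be the event that the patient has the disease; start with P(H) = 0.081. P('positive'|H) = 0.833, P('positive'|¬H) = 0.239.
Update on result 1 ('positive'): P(H) ← 0.833·0.0810 / (0.833·0.0810 + 0.239·0.9190) = 0.067473/0.28711 = 0.2350.
Update on result 2 ('positive'): P(H) ← 0.833·0.2350 / (0.833·0.2350 + 0.239·0.7650) = 0.19576/0.37859 = 0.5171.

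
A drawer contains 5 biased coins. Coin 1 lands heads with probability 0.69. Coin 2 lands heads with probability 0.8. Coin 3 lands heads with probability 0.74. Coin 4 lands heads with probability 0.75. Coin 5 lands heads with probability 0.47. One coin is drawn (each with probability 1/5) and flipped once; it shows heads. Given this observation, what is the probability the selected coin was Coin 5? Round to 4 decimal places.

Tabulate prior·likelihood by source: [1] prior 0.2, lik 0.69, product 0.1380; [2] prior 0.2, lik 0.8, product 0.1600; [3] prior 0.2, lik 0.74, product 0.1480; [4] prior 0.2, lik 0.75, product 0.1500; [5] prior 0.2, lik 0.47, product 0.09400.
Normalizing constant = 0.69000; the posterior for Coin 5 is its product over the sum, 0.09400/0.69000 = 0.1362.

Posterior probability ≈ 0.1362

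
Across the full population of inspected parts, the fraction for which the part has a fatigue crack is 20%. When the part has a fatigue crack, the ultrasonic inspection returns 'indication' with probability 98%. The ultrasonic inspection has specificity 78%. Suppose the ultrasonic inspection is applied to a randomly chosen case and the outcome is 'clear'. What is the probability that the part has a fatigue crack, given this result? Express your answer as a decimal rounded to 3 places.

Write H for 'the part has a fatigue crack'. Prior odds H:¬H = 0.2/0.8 = 0.25000. For the 'clear' outcome, the likelihood ratio is 0.02/0.78 = 0.025641.
Posterior odds = 0.25000 × 0.025641 = 0.0064103, so P(H|E) = 0.0064103/(1+0.0064103) = 0.006.

P(H | E) ≈ 0.006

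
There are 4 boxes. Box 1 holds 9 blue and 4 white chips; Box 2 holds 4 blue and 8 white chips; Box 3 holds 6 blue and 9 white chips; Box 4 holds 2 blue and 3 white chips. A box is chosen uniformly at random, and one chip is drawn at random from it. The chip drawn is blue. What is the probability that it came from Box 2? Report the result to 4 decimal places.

Tabulate prior·likelihood by source: [1] prior 0.25, lik 0.6923, product 0.1731; [2] prior 0.25, lik 0.3333, product 0.08333; [3] prior 0.25, lik 0.4, product 0.1000; [4] prior 0.25, lik 0.4, product 0.1000.
Normalizing constant = 0.45641; the posterior for Box 2 is its product over the sum, 0.08333/0.45641 = 0.1826.

Posterior probability ≈ 0.1826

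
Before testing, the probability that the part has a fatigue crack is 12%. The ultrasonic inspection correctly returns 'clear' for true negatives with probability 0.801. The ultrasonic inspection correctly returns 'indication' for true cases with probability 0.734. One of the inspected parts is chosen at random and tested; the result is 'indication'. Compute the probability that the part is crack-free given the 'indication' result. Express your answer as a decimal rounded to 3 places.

Write H for 'the part has a fatigue crack'. Prior odds H:¬H = 0.12/0.88 = 0.13636. For the 'indication' outcome, the likelihood ratio is 0.734/0.199 = 3.6884.
Posterior odds = 0.13636 × 3.6884 = 0.50297, so P(H|E) = 0.50297/(1+0.50297) = 0.335. Then P(¬H|E) = 1 − 0.335 = 0.665.

P(¬H | E) ≈ 0.665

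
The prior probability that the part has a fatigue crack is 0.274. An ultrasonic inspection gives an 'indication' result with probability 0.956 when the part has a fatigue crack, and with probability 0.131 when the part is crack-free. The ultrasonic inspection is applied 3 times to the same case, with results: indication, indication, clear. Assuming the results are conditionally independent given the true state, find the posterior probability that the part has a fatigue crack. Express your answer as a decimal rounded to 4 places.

Posterior P(H) ≈ 0.5044

Let H be the event that the part has a fatigue crack; start with P(H) = 0.274. P('indication'|H) = 0.956, P('indication'|¬H) = 0.131.
Update on result 1 ('indication'): P(H) ← 0.956·0.2740 / (0.956·0.2740 + 0.131·0.7260) = 0.26194/0.35705 = 0.7336.
Update on result 2 ('indication'): P(H) ← 0.956·0.7336 / (0.956·0.7336 + 0.131·0.2664) = 0.70135/0.73625 = 0.9526.
Update on result 3 ('clear'): P(H) ← 0.044·0.9526 / (0.044·0.9526 + 0.869·0.0474) = 0.041915/0.083100 = 0.5044.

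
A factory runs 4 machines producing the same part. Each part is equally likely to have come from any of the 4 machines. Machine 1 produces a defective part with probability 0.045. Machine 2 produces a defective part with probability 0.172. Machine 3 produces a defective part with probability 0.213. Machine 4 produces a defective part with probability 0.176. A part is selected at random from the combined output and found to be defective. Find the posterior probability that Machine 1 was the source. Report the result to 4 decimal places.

Tabulate prior·likelihood by source: [1] prior 0.25, lik 0.045, product 0.01125; [2] prior 0.25, lik 0.172, product 0.04300; [3] prior 0.25, lik 0.213, product 0.05325; [4] prior 0.25, lik 0.176, product 0.04400.
Normalizing constant = 0.15150; the posterior for Machine 1 is its product over the sum, 0.01125/0.15150 = 0.0743.

Posterior probability ≈ 0.0743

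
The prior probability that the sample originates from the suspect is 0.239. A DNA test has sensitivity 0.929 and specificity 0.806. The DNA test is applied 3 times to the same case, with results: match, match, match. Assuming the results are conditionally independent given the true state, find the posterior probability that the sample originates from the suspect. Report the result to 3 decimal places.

Posterior P(H) ≈ 0.972

With H the event that the sample originates from the suspect, the joint likelihood of the observed sequence is P(data|H) = 0.929·0.929·0.929 = 0.80177 and P(data|¬H) = 0.194·0.194·0.194 = 0.0073014.
Bayes: P(H|data) = 0.239·0.80177 / (0.239·0.80177 + 0.761·0.0073014) = 0.19162/0.19718 = 0.9718.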